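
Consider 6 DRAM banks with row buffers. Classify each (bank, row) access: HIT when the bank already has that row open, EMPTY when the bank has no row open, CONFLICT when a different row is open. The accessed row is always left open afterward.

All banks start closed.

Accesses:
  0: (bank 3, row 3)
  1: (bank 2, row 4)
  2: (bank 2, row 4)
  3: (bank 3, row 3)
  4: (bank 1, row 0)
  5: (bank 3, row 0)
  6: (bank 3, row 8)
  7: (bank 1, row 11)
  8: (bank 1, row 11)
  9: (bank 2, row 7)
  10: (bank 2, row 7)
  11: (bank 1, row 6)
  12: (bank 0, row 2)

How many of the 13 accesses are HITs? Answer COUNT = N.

COUNT = 4

#0 (3,3) E
#1 (2,4) E
#2 (2,4) H  (was 4)
#3 (3,3) H  (was 3)
#4 (1,0) E
#5 (3,0) C  (was 3)
#6 (3,8) C  (was 0)
#7 (1,11) C  (was 0)
#8 (1,11) H  (was 11)
#9 (2,7) C  (was 4)
#10 (2,7) H  (was 7)
#11 (1,6) C  (was 11)
#12 (0,2) E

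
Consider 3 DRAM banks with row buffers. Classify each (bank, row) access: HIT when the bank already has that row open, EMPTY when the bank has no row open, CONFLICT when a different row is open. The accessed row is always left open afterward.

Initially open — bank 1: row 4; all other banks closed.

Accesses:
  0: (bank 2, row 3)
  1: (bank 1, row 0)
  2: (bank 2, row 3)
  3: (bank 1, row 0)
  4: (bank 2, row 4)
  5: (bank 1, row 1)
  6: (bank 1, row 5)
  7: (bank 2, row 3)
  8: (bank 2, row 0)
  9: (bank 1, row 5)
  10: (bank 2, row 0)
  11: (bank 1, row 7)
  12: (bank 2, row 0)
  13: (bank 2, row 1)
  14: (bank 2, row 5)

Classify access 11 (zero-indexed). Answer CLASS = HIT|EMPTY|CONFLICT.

CLASS = CONFLICT

  [0] b2 r3: no row ⇒ E
  [1] b1 r0: had r4 ⇒ C
  [2] b2 r3: had r3 ⇒ H
  [3] b1 r0: had r0 ⇒ H
  [4] b2 r4: had r3 ⇒ C
  [5] b1 r1: had r0 ⇒ C
  [6] b1 r5: had r1 ⇒ C
  [7] b2 r3: had r4 ⇒ C
  [8] b2 r0: had r3 ⇒ C
  [9] b1 r5: had r5 ⇒ H
  [10] b2 r0: had r0 ⇒ H
  [11] b1 r7: had r5 ⇒ C
  [12] b2 r0: had r0 ⇒ H
  [13] b2 r1: had r0 ⇒ C
  [14] b2 r5: had r1 ⇒ C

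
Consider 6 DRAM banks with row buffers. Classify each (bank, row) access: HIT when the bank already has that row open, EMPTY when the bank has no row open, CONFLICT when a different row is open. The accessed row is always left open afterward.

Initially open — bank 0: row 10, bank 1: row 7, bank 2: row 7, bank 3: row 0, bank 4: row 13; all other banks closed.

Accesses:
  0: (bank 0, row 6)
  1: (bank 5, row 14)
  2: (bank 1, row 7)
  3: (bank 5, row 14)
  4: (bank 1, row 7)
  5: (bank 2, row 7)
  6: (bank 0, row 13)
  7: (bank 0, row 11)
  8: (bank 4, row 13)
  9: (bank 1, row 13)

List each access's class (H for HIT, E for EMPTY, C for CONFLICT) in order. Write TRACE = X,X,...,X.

TRACE = C,E,H,H,H,H,C,C,H,C

  [0] b0 r6: had r10 ⇒ C
  [1] b5 r14: no row ⇒ E
  [2] b1 r7: had r7 ⇒ H
  [3] b5 r14: had r14 ⇒ H
  [4] b1 r7: had r7 ⇒ H
  [5] b2 r7: had r7 ⇒ H
  [6] b0 r13: had r6 ⇒ C
  [7] b0 r11: had r13 ⇒ C
  [8] b4 r13: had r13 ⇒ H
  [9] b1 r13: had r7 ⇒ C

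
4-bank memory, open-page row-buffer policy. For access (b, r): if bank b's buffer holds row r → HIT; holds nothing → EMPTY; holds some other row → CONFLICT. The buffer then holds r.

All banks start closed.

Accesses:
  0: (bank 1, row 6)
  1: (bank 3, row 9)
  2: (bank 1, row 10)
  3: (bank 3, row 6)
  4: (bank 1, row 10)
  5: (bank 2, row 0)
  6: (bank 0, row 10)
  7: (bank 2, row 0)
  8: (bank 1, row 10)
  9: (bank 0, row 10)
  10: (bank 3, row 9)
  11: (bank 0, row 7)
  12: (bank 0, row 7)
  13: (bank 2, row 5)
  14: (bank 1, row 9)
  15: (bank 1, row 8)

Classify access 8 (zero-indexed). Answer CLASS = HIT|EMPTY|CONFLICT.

#0 (1,6) E
#1 (3,9) E
#2 (1,10) C  (was 6)
#3 (3,6) C  (was 9)
#4 (1,10) H  (was 10)
#5 (2,0) E
#6 (0,10) E
#7 (2,0) H  (was 0)
#8 (1,10) H  (was 10)
#9 (0,10) H  (was 10)
#10 (3,9) C  (was 6)
#11 (0,7) C  (was 10)
#12 (0,7) H  (was 7)
#13 (2,5) C  (was 0)
#14 (1,9) C  (was 10)
#15 (1,8) C  (was 9)

CLASS = HIT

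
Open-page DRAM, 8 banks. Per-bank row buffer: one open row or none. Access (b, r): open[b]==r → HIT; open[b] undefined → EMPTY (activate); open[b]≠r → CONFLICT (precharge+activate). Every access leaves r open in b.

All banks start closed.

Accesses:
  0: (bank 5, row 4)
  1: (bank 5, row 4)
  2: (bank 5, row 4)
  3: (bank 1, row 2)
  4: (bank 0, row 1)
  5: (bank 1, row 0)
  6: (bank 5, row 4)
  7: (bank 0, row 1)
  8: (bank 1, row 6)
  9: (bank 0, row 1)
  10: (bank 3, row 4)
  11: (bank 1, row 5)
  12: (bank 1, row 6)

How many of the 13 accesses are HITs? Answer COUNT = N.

step 0: bank5 None->4 [EMPTY]
step 1: bank5 4->4 [HIT]
step 2: bank5 4->4 [HIT]
step 3: bank1 None->2 [EMPTY]
step 4: bank0 None->1 [EMPTY]
step 5: bank1 2->0 [CONFLICT]
step 6: bank5 4->4 [HIT]
step 7: bank0 1->1 [HIT]
step 8: bank1 0->6 [CONFLICT]
step 9: bank0 1->1 [HIT]
step 10: bank3 None->4 [EMPTY]
step 11: bank1 6->5 [CONFLICT]
step 12: bank1 5->6 [CONFLICT]

COUNT = 5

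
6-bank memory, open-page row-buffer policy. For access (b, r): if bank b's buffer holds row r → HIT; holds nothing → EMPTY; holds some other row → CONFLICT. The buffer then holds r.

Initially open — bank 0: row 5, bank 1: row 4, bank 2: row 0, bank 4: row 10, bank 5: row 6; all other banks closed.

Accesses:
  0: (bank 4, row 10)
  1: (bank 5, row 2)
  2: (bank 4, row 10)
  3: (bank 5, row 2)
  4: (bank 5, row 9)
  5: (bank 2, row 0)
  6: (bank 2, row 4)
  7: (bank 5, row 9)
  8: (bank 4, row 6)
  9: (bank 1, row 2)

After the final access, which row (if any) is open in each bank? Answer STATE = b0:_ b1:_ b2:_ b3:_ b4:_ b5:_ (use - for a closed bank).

STATE = b0:5 b1:2 b2:4 b3:- b4:6 b5:9

  [0] b4 r10: had r10 ⇒ H
  [1] b5 r2: had r6 ⇒ C
  [2] b4 r10: had r10 ⇒ H
  [3] b5 r2: had r2 ⇒ H
  [4] b5 r9: had r2 ⇒ C
  [5] b2 r0: had r0 ⇒ H
  [6] b2 r4: had r0 ⇒ C
  [7] b5 r9: had r9 ⇒ H
  [8] b4 r6: had r10 ⇒ C
  [9] b1 r2: had r4 ⇒ C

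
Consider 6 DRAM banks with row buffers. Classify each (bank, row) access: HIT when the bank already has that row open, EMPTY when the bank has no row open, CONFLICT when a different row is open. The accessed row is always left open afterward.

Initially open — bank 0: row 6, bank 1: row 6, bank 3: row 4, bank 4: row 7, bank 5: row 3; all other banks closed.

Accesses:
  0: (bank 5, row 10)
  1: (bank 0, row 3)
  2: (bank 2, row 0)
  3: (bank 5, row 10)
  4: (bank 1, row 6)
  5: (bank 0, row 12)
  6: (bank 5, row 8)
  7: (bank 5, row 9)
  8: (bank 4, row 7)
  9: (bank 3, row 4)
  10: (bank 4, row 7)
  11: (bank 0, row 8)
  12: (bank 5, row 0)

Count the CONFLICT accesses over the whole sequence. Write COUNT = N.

COUNT = 7

0: bank 5 row 10 — prev 3 → CONFLICT
1: bank 0 row 3 — prev 6 → CONFLICT
2: bank 2 row 0 — prev None → EMPTY
3: bank 5 row 10 — prev 10 → HIT
4: bank 1 row 6 — prev 6 → HIT
5: bank 0 row 12 — prev 3 → CONFLICT
6: bank 5 row 8 — prev 10 → CONFLICT
7: bank 5 row 9 — prev 8 → CONFLICT
8: bank 4 row 7 — prev 7 → HIT
9: bank 3 row 4 — prev 4 → HIT
10: bank 4 row 7 — prev 7 → HIT
11: bank 0 row 8 — prev 12 → CONFLICT
12: bank 5 row 0 — prev 9 → CONFLICT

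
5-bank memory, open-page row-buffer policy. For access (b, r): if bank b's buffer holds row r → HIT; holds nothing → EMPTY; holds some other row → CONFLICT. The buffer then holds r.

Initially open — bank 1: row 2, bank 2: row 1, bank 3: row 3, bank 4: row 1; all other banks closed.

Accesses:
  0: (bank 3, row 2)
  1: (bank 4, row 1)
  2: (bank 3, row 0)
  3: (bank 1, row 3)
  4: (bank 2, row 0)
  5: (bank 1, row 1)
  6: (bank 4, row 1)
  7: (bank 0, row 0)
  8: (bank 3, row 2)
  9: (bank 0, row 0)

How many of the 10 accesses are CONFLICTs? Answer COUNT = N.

COUNT = 6

0: bank 3 row 2 — prev 3 → CONFLICT
1: bank 4 row 1 — prev 1 → HIT
2: bank 3 row 0 — prev 2 → CONFLICT
3: bank 1 row 3 — prev 2 → CONFLICT
4: bank 2 row 0 — prev 1 → CONFLICT
5: bank 1 row 1 — prev 3 → CONFLICT
6: bank 4 row 1 — prev 1 → HIT
7: bank 0 row 0 — prev None → EMPTY
8: bank 3 row 2 — prev 0 → CONFLICT
9: bank 0 row 0 — prev 0 → HIT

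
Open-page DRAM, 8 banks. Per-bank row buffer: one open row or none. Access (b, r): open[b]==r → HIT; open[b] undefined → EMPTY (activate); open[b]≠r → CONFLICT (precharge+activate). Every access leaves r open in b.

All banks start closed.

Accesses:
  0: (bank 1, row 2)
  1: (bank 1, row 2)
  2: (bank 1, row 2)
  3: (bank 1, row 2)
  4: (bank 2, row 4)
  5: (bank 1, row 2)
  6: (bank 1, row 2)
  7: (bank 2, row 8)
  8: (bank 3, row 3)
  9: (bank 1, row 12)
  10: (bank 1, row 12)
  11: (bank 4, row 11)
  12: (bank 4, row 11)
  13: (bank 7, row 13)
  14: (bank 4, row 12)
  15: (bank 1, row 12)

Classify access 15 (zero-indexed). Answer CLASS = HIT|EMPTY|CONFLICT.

CLASS = HIT

  [0] b1 r2: no row ⇒ E
  [1] b1 r2: had r2 ⇒ H
  [2] b1 r2: had r2 ⇒ H
  [3] b1 r2: had r2 ⇒ H
  [4] b2 r4: no row ⇒ E
  [5] b1 r2: had r2 ⇒ H
  [6] b1 r2: had r2 ⇒ H
  [7] b2 r8: had r4 ⇒ C
  [8] b3 r3: no row ⇒ E
  [9] b1 r12: had r2 ⇒ C
  [10] b1 r12: had r12 ⇒ H
  [11] b4 r11: no row ⇒ E
  [12] b4 r11: had r11 ⇒ H
  [13] b7 r13: no row ⇒ E
  [14] b4 r12: had r11 ⇒ C
  [15] b1 r12: had r12 ⇒ H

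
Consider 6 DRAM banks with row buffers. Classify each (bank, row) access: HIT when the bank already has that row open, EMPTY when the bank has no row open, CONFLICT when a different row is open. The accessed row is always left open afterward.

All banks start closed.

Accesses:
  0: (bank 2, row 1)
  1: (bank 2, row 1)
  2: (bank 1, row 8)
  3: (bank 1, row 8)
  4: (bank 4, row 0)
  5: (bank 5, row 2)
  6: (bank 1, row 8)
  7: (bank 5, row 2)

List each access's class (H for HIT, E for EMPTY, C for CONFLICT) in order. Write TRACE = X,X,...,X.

#0 (2,1) E
#1 (2,1) H  (was 1)
#2 (1,8) E
#3 (1,8) H  (was 8)
#4 (4,0) E
#5 (5,2) E
#6 (1,8) H  (was 8)
#7 (5,2) H  (was 2)

TRACE = E,H,E,H,E,E,H,H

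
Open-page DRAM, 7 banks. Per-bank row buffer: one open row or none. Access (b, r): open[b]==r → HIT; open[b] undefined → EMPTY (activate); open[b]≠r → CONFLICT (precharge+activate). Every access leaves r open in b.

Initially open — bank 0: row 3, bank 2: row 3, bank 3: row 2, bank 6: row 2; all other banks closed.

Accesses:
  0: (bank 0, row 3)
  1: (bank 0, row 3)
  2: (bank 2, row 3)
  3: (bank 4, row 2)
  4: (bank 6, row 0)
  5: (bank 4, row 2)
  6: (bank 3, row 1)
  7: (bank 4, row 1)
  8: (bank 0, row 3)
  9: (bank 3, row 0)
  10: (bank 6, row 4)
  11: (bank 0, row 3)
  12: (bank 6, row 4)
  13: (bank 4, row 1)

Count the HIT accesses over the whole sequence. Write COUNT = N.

#0 (0,3) H  (was 3)
#1 (0,3) H  (was 3)
#2 (2,3) H  (was 3)
#3 (4,2) E
#4 (6,0) C  (was 2)
#5 (4,2) H  (was 2)
#6 (3,1) C  (was 2)
#7 (4,1) C  (was 2)
#8 (0,3) H  (was 3)
#9 (3,0) C  (was 1)
#10 (6,4) C  (was 0)
#11 (0,3) H  (was 3)
#12 (6,4) H  (was 4)
#13 (4,1) H  (was 1)

COUNT = 8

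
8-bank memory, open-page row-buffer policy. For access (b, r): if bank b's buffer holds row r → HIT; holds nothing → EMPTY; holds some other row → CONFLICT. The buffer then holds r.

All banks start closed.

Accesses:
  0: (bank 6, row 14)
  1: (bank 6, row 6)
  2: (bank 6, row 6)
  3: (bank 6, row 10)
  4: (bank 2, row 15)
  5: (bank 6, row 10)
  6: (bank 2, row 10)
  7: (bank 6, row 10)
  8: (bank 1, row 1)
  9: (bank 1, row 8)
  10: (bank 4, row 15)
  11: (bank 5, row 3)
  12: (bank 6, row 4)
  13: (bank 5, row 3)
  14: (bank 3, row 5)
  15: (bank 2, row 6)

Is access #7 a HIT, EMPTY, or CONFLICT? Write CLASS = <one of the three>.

CLASS = HIT

  [0] b6 r14: no row ⇒ E
  [1] b6 r6: had r14 ⇒ C
  [2] b6 r6: had r6 ⇒ H
  [3] b6 r10: had r6 ⇒ C
  [4] b2 r15: no row ⇒ E
  [5] b6 r10: had r10 ⇒ H
  [6] b2 r10: had r15 ⇒ C
  [7] b6 r10: had r10 ⇒ H
  [8] b1 r1: no row ⇒ E
  [9] b1 r8: had r1 ⇒ C
  [10] b4 r15: no row ⇒ E
  [11] b5 r3: no row ⇒ E
  [12] b6 r4: had r10 ⇒ C
  [13] b5 r3: had r3 ⇒ H
  [14] b3 r5: no row ⇒ E
  [15] b2 r6: had r10 ⇒ C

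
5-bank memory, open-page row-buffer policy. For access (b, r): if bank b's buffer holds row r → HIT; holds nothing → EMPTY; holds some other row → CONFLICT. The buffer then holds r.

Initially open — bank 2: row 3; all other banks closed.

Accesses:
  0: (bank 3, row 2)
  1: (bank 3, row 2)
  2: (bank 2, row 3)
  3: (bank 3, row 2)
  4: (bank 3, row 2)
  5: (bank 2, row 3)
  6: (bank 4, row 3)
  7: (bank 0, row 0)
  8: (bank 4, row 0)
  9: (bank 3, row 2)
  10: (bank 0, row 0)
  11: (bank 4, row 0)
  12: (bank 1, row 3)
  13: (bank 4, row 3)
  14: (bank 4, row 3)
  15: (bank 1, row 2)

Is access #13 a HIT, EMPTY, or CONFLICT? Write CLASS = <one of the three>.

CLASS = CONFLICT

0: bank 3 row 2 — prev None → EMPTY
1: bank 3 row 2 — prev 2 → HIT
2: bank 2 row 3 — prev 3 → HIT
3: bank 3 row 2 — prev 2 → HIT
4: bank 3 row 2 — prev 2 → HIT
5: bank 2 row 3 — prev 3 → HIT
6: bank 4 row 3 — prev None → EMPTY
7: bank 0 row 0 — prev None → EMPTY
8: bank 4 row 0 — prev 3 → CONFLICT
9: bank 3 row 2 — prev 2 → HIT
10: bank 0 row 0 — prev 0 → HIT
11: bank 4 row 0 — prev 0 → HIT
12: bank 1 row 3 — prev None → EMPTY
13: bank 4 row 3 — prev 0 → CONFLICT
14: bank 4 row 3 — prev 3 → HIT
15: bank 1 row 2 — prev 3 → CONFLICT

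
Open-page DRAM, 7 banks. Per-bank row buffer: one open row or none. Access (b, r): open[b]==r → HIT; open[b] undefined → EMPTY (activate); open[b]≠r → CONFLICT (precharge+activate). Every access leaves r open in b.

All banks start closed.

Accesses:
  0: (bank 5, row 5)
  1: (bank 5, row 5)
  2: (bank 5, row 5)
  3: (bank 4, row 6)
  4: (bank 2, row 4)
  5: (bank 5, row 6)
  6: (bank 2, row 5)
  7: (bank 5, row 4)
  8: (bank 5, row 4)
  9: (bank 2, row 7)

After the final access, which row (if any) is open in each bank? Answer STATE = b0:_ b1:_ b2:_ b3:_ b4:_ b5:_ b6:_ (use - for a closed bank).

  [0] b5 r5: no row ⇒ E
  [1] b5 r5: had r5 ⇒ H
  [2] b5 r5: had r5 ⇒ H
  [3] b4 r6: no row ⇒ E
  [4] b2 r4: no row ⇒ E
  [5] b5 r6: had r5 ⇒ C
  [6] b2 r5: had r4 ⇒ C
  [7] b5 r4: had r6 ⇒ C
  [8] b5 r4: had r4 ⇒ H
  [9] b2 r7: had r5 ⇒ C

STATE = b0:- b1:- b2:7 b3:- b4:6 b5:4 b6:-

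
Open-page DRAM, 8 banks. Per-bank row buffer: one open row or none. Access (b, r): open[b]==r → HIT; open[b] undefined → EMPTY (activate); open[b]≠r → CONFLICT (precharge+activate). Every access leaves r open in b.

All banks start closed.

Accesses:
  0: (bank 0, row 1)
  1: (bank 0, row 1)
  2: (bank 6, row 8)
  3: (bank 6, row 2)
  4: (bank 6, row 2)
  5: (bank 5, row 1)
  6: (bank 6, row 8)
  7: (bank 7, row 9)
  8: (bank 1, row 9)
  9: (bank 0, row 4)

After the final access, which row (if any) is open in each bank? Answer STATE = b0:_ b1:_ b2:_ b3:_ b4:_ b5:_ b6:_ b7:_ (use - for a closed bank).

STATE = b0:4 b1:9 b2:- b3:- b4:- b5:1 b6:8 b7:9

#0 (0,1) E
#1 (0,1) H  (was 1)
#2 (6,8) E
#3 (6,2) C  (was 8)
#4 (6,2) H  (was 2)
#5 (5,1) E
#6 (6,8) C  (was 2)
#7 (7,9) E
#8 (1,9) E
#9 (0,4) C  (was 1)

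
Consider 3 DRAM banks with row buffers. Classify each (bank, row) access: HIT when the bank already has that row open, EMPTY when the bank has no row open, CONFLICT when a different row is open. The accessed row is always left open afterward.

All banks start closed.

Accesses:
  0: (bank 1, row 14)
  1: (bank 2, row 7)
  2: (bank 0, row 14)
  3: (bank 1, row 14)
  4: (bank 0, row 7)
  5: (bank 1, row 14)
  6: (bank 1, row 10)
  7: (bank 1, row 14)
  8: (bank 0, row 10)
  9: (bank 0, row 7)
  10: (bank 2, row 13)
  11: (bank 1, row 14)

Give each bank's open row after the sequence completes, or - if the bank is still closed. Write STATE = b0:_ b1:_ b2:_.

STATE = b0:7 b1:14 b2:13

  [0] b1 r14: no row ⇒ E
  [1] b2 r7: no row ⇒ E
  [2] b0 r14: no row ⇒ E
  [3] b1 r14: had r14 ⇒ H
  [4] b0 r7: had r14 ⇒ C
  [5] b1 r14: had r14 ⇒ H
  [6] b1 r10: had r14 ⇒ C
  [7] b1 r14: had r10 ⇒ C
  [8] b0 r10: had r7 ⇒ C
  [9] b0 r7: had r10 ⇒ C
  [10] b2 r13: had r7 ⇒ C
  [11] b1 r14: had r14 ⇒ H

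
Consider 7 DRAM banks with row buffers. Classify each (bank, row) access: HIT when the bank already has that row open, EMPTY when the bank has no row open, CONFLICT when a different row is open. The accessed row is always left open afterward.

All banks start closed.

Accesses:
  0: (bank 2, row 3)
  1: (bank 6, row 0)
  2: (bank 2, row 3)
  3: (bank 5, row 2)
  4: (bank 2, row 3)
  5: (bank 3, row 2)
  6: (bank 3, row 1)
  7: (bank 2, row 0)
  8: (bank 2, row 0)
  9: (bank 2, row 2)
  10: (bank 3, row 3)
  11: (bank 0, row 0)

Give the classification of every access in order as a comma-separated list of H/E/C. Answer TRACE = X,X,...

#0 (2,3) E
#1 (6,0) E
#2 (2,3) H  (was 3)
#3 (5,2) E
#4 (2,3) H  (was 3)
#5 (3,2) E
#6 (3,1) C  (was 2)
#7 (2,0) C  (was 3)
#8 (2,0) H  (was 0)
#9 (2,2) C  (was 0)
#10 (3,3) C  (was 1)
#11 (0,0) E

TRACE = E,E,H,E,H,E,C,C,H,C,C,E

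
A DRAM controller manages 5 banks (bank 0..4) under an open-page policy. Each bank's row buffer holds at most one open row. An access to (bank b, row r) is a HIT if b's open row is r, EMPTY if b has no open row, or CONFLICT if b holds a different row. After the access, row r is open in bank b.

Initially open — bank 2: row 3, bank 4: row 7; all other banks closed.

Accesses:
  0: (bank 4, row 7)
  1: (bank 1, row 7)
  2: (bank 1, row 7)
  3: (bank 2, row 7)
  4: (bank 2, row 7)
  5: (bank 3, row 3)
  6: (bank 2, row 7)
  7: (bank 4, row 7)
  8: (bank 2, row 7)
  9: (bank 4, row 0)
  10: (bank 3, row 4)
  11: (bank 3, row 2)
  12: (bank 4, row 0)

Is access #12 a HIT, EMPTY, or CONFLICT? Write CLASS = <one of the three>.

CLASS = HIT

0: bank 4 row 7 — prev 7 → HIT
1: bank 1 row 7 — prev None → EMPTY
2: bank 1 row 7 — prev 7 → HIT
3: bank 2 row 7 — prev 3 → CONFLICT
4: bank 2 row 7 — prev 7 → HIT
5: bank 3 row 3 — prev None → EMPTY
6: bank 2 row 7 — prev 7 → HIT
7: bank 4 row 7 — prev 7 → HIT
8: bank 2 row 7 — prev 7 → HIT
9: bank 4 row 0 — prev 7 → CONFLICT
10: bank 3 row 4 — prev 3 → CONFLICT
11: bank 3 row 2 — prev 4 → CONFLICT
12: bank 4 row 0 — prev 0 → HIT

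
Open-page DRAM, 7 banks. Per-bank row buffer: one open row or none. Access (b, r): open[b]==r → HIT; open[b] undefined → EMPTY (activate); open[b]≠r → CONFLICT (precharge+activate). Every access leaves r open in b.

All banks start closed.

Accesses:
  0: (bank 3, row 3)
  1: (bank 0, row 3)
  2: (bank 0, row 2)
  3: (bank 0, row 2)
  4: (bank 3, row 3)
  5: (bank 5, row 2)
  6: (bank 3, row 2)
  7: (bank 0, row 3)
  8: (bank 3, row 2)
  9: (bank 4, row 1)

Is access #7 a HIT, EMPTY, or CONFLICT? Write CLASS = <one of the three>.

CLASS = CONFLICT

0: bank 3 row 3 — prev None → EMPTY
1: bank 0 row 3 — prev None → EMPTY
2: bank 0 row 2 — prev 3 → CONFLICT
3: bank 0 row 2 — prev 2 → HIT
4: bank 3 row 3 — prev 3 → HIT
5: bank 5 row 2 — prev None → EMPTY
6: bank 3 row 2 — prev 3 → CONFLICT
7: bank 0 row 3 — prev 2 → CONFLICT
8: bank 3 row 2 — prev 2 → HIT
9: bank 4 row 1 — prev None → EMPTY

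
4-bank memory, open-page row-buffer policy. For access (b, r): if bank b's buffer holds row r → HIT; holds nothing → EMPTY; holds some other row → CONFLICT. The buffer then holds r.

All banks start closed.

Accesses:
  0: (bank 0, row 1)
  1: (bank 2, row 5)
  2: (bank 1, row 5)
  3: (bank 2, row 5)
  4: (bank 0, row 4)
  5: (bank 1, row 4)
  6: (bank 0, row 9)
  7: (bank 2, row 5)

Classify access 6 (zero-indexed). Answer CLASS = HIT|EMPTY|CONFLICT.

  [0] b0 r1: no row ⇒ E
  [1] b2 r5: no row ⇒ E
  [2] b1 r5: no row ⇒ E
  [3] b2 r5: had r5 ⇒ H
  [4] b0 r4: had r1 ⇒ C
  [5] b1 r4: had r5 ⇒ C
  [6] b0 r9: had r4 ⇒ C
  [7] b2 r5: had r5 ⇒ H

CLASS = CONFLICT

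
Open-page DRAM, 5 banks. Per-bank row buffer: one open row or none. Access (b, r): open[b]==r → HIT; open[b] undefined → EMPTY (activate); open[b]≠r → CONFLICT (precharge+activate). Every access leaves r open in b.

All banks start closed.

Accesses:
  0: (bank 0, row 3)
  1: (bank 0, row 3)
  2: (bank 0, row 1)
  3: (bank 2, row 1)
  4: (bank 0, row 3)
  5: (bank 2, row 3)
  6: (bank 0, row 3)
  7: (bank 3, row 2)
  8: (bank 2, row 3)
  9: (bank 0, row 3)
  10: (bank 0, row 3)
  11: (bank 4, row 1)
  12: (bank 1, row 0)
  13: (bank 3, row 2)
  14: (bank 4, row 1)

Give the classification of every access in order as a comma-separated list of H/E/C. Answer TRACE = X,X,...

TRACE = E,H,C,E,C,C,H,E,H,H,H,E,E,H,H

0: bank 0 row 3 — prev None → EMPTY
1: bank 0 row 3 — prev 3 → HIT
2: bank 0 row 1 — prev 3 → CONFLICT
3: bank 2 row 1 — prev None → EMPTY
4: bank 0 row 3 — prev 1 → CONFLICT
5: bank 2 row 3 — prev 1 → CONFLICT
6: bank 0 row 3 — prev 3 → HIT
7: bank 3 row 2 — prev None → EMPTY
8: bank 2 row 3 — prev 3 → HIT
9: bank 0 row 3 — prev 3 → HIT
10: bank 0 row 3 — prev 3 → HIT
11: bank 4 row 1 — prev None → EMPTY
12: bank 1 row 0 — prev None → EMPTY
13: bank 3 row 2 — prev 2 → HIT
14: bank 4 row 1 — prev 1 → HIT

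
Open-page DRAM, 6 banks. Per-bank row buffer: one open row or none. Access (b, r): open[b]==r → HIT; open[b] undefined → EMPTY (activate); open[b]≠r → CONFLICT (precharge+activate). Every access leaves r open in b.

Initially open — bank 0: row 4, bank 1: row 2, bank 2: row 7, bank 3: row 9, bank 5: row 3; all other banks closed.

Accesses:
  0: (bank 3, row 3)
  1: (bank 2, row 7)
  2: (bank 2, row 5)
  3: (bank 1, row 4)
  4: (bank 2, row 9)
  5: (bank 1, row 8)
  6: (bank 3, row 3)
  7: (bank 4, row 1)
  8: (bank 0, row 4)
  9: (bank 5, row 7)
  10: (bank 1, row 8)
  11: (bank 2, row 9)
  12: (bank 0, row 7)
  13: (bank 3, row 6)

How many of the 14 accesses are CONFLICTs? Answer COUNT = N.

step 0: bank3 9->3 [CONFLICT]
step 1: bank2 7->7 [HIT]
step 2: bank2 7->5 [CONFLICT]
step 3: bank1 2->4 [CONFLICT]
step 4: bank2 5->9 [CONFLICT]
step 5: bank1 4->8 [CONFLICT]
step 6: bank3 3->3 [HIT]
step 7: bank4 None->1 [EMPTY]
step 8: bank0 4->4 [HIT]
step 9: bank5 3->7 [CONFLICT]
step 10: bank1 8->8 [HIT]
step 11: bank2 9->9 [HIT]
step 12: bank0 4->7 [CONFLICT]
step 13: bank3 3->6 [CONFLICT]

COUNT = 8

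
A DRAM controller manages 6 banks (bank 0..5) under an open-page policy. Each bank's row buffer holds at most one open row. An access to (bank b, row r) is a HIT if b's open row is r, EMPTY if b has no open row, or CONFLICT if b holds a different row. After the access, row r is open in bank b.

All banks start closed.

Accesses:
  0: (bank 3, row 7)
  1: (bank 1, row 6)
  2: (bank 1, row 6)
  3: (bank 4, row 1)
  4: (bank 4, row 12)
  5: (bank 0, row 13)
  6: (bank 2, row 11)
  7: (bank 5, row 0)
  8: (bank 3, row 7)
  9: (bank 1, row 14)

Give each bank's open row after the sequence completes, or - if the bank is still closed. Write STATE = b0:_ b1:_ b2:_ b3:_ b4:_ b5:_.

0: bank 3 row 7 — prev None → EMPTY
1: bank 1 row 6 — prev None → EMPTY
2: bank 1 row 6 — prev 6 → HIT
3: bank 4 row 1 — prev None → EMPTY
4: bank 4 row 12 — prev 1 → CONFLICT
5: bank 0 row 13 — prev None → EMPTY
6: bank 2 row 11 — prev None → EMPTY
7: bank 5 row 0 — prev None → EMPTY
8: bank 3 row 7 — prev 7 → HIT
9: bank 1 row 14 — prev 6 → CONFLICT

STATE = b0:13 b1:14 b2:11 b3:7 b4:12 b5:0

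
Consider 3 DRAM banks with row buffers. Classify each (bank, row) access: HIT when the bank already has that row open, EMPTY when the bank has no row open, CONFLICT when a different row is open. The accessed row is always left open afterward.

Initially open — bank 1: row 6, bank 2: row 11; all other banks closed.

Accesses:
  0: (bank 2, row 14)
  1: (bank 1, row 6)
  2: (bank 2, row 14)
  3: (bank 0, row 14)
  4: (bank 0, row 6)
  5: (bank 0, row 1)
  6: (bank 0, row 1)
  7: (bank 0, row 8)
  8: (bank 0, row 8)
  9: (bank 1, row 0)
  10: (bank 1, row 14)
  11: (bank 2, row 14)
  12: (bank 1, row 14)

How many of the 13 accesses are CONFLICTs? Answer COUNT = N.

step 0: bank2 11->14 [CONFLICT]
step 1: bank1 6->6 [HIT]
step 2: bank2 14->14 [HIT]
step 3: bank0 None->14 [EMPTY]
step 4: bank0 14->6 [CONFLICT]
step 5: bank0 6->1 [CONFLICT]
step 6: bank0 1->1 [HIT]
step 7: bank0 1->8 [CONFLICT]
step 8: bank0 8->8 [HIT]
step 9: bank1 6->0 [CONFLICT]
step 10: bank1 0->14 [CONFLICT]
step 11: bank2 14->14 [HIT]
step 12: bank1 14->14 [HIT]

COUNT = 6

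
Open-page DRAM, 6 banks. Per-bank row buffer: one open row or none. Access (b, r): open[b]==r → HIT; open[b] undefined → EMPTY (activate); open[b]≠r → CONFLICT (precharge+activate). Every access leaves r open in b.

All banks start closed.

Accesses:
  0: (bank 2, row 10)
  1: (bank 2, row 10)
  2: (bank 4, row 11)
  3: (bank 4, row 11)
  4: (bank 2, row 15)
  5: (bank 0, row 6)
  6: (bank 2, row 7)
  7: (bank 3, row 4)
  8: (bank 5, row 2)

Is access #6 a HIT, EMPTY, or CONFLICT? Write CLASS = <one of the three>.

CLASS = CONFLICT

#0 (2,10) E
#1 (2,10) H  (was 10)
#2 (4,11) E
#3 (4,11) H  (was 11)
#4 (2,15) C  (was 10)
#5 (0,6) E
#6 (2,7) C  (was 15)
#7 (3,4) E
#8 (5,2) E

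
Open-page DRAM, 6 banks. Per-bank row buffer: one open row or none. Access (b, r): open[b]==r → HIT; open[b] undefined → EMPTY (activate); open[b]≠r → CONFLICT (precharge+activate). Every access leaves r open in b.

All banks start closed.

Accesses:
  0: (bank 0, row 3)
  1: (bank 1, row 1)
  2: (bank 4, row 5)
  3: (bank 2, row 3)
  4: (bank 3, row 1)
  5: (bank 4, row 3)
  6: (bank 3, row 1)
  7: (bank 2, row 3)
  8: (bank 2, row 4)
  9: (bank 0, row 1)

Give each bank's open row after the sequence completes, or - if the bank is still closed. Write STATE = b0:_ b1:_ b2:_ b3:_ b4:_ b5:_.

#0 (0,3) E
#1 (1,1) E
#2 (4,5) E
#3 (2,3) E
#4 (3,1) E
#5 (4,3) C  (was 5)
#6 (3,1) H  (was 1)
#7 (2,3) H  (was 3)
#8 (2,4) C  (was 3)
#9 (0,1) C  (was 3)

STATE = b0:1 b1:1 b2:4 b3:1 b4:3 b5:-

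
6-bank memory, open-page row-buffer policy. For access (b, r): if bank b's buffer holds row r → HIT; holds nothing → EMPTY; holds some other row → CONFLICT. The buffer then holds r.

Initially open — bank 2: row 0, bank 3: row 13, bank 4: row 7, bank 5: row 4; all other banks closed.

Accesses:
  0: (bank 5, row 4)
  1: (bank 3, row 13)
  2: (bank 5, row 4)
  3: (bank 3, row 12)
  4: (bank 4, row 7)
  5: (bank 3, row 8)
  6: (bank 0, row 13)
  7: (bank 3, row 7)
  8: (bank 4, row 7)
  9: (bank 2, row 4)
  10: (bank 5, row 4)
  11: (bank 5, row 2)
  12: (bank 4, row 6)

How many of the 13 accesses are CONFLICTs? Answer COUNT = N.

  [0] b5 r4: had r4 ⇒ H
  [1] b3 r13: had r13 ⇒ H
  [2] b5 r4: had r4 ⇒ H
  [3] b3 r12: had r13 ⇒ C
  [4] b4 r7: had r7 ⇒ H
  [5] b3 r8: had r12 ⇒ C
  [6] b0 r13: no row ⇒ E
  [7] b3 r7: had r8 ⇒ C
  [8] b4 r7: had r7 ⇒ H
  [9] b2 r4: had r0 ⇒ C
  [10] b5 r4: had r4 ⇒ H
  [11] b5 r2: had r4 ⇒ C
  [12] b4 r6: had r7 ⇒ C

COUNT = 6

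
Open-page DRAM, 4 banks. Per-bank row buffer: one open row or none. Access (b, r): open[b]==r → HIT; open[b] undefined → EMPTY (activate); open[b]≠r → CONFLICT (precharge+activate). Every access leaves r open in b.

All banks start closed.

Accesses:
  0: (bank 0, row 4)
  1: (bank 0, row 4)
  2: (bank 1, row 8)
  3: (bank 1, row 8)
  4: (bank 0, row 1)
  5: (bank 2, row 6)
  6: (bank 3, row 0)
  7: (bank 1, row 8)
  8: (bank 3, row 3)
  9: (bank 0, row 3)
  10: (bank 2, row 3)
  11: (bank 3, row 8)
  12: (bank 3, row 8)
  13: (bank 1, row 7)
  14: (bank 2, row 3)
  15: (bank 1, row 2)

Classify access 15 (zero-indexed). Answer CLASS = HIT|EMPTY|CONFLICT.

#0 (0,4) E
#1 (0,4) H  (was 4)
#2 (1,8) E
#3 (1,8) H  (was 8)
#4 (0,1) C  (was 4)
#5 (2,6) E
#6 (3,0) E
#7 (1,8) H  (was 8)
#8 (3,3) C  (was 0)
#9 (0,3) C  (was 1)
#10 (2,3) C  (was 6)
#11 (3,8) C  (was 3)
#12 (3,8) H  (was 8)
#13 (1,7) C  (was 8)
#14 (2,3) H  (was 3)
#15 (1,2) C  (was 7)

CLASS = CONFLICT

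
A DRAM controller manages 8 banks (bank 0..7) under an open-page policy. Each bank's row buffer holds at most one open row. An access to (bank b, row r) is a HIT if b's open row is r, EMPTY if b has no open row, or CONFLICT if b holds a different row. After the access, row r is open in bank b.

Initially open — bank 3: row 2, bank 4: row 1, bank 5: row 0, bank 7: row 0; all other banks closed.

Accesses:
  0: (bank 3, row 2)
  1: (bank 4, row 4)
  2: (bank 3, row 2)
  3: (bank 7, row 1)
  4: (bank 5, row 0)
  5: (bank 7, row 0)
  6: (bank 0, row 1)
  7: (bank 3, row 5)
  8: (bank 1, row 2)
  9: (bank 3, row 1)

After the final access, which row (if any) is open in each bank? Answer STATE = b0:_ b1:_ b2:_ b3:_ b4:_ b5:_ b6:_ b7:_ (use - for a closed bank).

STATE = b0:1 b1:2 b2:- b3:1 b4:4 b5:0 b6:- b7:0

#0 (3,2) H  (was 2)
#1 (4,4) C  (was 1)
#2 (3,2) H  (was 2)
#3 (7,1) C  (was 0)
#4 (5,0) H  (was 0)
#5 (7,0) C  (was 1)
#6 (0,1) E
#7 (3,5) C  (was 2)
#8 (1,2) E
#9 (3,1) C  (was 5)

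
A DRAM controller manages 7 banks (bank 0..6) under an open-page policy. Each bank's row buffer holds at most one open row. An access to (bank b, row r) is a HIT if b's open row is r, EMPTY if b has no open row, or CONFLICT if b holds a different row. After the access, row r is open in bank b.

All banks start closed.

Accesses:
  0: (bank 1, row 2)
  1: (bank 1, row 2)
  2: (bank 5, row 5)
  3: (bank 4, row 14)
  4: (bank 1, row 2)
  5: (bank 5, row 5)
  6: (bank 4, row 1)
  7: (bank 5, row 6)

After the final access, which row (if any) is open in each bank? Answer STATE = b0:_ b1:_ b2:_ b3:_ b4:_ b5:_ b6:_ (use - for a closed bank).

STATE = b0:- b1:2 b2:- b3:- b4:1 b5:6 b6:-

0: bank 1 row 2 — prev None → EMPTY
1: bank 1 row 2 — prev 2 → HIT
2: bank 5 row 5 — prev None → EMPTY
3: bank 4 row 14 — prev None → EMPTY
4: bank 1 row 2 — prev 2 → HIT
5: bank 5 row 5 — prev 5 → HIT
6: bank 4 row 1 — prev 14 → CONFLICT
7: bank 5 row 6 — prev 5 → CONFLICT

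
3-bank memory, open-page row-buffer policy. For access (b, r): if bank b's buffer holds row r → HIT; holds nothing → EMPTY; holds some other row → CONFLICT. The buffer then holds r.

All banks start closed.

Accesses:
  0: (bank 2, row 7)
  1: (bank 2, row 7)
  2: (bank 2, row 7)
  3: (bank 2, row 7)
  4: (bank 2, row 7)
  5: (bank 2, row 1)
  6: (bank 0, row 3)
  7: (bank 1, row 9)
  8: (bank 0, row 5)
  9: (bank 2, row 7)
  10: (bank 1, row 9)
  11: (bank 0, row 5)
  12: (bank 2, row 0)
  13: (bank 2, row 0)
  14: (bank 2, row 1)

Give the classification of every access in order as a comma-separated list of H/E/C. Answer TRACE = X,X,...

step 0: bank2 None->7 [EMPTY]
step 1: bank2 7->7 [HIT]
step 2: bank2 7->7 [HIT]
step 3: bank2 7->7 [HIT]
step 4: bank2 7->7 [HIT]
step 5: bank2 7->1 [CONFLICT]
step 6: bank0 None->3 [EMPTY]
step 7: bank1 None->9 [EMPTY]
step 8: bank0 3->5 [CONFLICT]
step 9: bank2 1->7 [CONFLICT]
step 10: bank1 9->9 [HIT]
step 11: bank0 5->5 [HIT]
step 12: bank2 7->0 [CONFLICT]
step 13: bank2 0->0 [HIT]
step 14: bank2 0->1 [CONFLICT]

TRACE = E,H,H,H,H,C,E,E,C,C,H,H,C,H,C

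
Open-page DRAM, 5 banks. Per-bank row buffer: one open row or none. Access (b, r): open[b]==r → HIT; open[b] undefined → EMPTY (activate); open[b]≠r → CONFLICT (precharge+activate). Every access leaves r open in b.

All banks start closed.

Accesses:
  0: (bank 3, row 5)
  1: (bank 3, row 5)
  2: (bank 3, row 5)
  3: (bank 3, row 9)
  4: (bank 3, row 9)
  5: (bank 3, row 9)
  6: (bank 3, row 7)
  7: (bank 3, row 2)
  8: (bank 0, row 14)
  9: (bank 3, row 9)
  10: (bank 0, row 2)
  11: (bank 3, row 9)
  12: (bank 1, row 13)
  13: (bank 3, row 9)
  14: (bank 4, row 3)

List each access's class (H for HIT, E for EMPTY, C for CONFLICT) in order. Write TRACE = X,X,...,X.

0: bank 3 row 5 — prev None → EMPTY
1: bank 3 row 5 — prev 5 → HIT
2: bank 3 row 5 — prev 5 → HIT
3: bank 3 row 9 — prev 5 → CONFLICT
4: bank 3 row 9 — prev 9 → HIT
5: bank 3 row 9 — prev 9 → HIT
6: bank 3 row 7 — prev 9 → CONFLICT
7: bank 3 row 2 — prev 7 → CONFLICT
8: bank 0 row 14 — prev None → EMPTY
9: bank 3 row 9 — prev 2 → CONFLICT
10: bank 0 row 2 — prev 14 → CONFLICT
11: bank 3 row 9 — prev 9 → HIT
12: bank 1 row 13 — prev None → EMPTY
13: bank 3 row 9 — prev 9 → HIT
14: bank 4 row 3 — prev None → EMPTY

TRACE = E,H,H,C,H,H,C,C,E,C,C,H,E,H,E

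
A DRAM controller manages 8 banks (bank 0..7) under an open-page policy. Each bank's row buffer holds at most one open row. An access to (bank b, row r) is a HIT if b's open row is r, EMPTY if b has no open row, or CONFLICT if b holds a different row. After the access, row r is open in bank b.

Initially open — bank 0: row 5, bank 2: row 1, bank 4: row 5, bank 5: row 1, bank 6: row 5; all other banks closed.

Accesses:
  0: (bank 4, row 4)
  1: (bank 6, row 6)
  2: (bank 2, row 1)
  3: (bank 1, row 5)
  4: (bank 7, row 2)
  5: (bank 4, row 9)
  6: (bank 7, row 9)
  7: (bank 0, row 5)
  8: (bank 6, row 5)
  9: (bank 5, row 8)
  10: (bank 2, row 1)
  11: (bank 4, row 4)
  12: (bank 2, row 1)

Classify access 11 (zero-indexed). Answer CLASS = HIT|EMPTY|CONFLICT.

0: bank 4 row 4 — prev 5 → CONFLICT
1: bank 6 row 6 — prev 5 → CONFLICT
2: bank 2 row 1 — prev 1 → HIT
3: bank 1 row 5 — prev None → EMPTY
4: bank 7 row 2 — prev None → EMPTY
5: bank 4 row 9 — prev 4 → CONFLICT
6: bank 7 row 9 — prev 2 → CONFLICT
7: bank 0 row 5 — prev 5 → HIT
8: bank 6 row 5 — prev 6 → CONFLICT
9: bank 5 row 8 — prev 1 → CONFLICT
10: bank 2 row 1 — prev 1 → HIT
11: bank 4 row 4 — prev 9 → CONFLICT
12: bank 2 row 1 — prev 1 → HIT

CLASS = CONFLICT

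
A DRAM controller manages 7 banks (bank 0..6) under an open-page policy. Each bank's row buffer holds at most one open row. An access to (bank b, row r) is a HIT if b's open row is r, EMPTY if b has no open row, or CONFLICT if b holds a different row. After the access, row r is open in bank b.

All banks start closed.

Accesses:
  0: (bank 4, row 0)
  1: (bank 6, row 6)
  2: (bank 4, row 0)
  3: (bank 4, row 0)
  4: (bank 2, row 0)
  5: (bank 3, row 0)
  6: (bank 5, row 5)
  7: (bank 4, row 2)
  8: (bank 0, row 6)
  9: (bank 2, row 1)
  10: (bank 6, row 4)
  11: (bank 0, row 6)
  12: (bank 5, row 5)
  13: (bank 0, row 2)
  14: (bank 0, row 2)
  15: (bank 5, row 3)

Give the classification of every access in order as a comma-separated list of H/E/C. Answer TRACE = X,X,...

#0 (4,0) E
#1 (6,6) E
#2 (4,0) H  (was 0)
#3 (4,0) H  (was 0)
#4 (2,0) E
#5 (3,0) E
#6 (5,5) E
#7 (4,2) C  (was 0)
#8 (0,6) E
#9 (2,1) C  (was 0)
#10 (6,4) C  (was 6)
#11 (0,6) H  (was 6)
#12 (5,5) H  (was 5)
#13 (0,2) C  (was 6)
#14 (0,2) H  (was 2)
#15 (5,3) C  (was 5)

TRACE = E,E,H,H,E,E,E,C,E,C,C,H,H,C,H,C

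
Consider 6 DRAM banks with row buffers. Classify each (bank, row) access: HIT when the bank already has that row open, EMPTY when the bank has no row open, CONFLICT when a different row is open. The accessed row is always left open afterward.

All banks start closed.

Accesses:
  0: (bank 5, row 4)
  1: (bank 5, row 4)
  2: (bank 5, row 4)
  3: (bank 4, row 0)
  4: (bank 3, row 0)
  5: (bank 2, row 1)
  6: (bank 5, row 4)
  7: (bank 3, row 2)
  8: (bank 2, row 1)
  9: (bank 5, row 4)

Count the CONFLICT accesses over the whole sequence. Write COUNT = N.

COUNT = 1

#0 (5,4) E
#1 (5,4) H  (was 4)
#2 (5,4) H  (was 4)
#3 (4,0) E
#4 (3,0) E
#5 (2,1) E
#6 (5,4) H  (was 4)
#7 (3,2) C  (was 0)
#8 (2,1) H  (was 1)
#9 (5,4) H  (was 4)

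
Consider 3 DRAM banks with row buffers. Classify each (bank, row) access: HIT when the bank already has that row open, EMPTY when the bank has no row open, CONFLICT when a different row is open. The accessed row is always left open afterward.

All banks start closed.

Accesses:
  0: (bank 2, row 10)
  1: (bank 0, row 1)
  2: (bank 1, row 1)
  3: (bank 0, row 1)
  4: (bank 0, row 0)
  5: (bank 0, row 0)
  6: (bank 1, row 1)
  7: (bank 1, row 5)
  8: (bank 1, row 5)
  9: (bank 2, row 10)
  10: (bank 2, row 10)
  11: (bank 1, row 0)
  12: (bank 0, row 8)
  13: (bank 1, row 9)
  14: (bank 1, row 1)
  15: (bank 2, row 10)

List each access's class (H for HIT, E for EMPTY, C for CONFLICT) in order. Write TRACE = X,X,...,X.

step 0: bank2 None->10 [EMPTY]
step 1: bank0 None->1 [EMPTY]
step 2: bank1 None->1 [EMPTY]
step 3: bank0 1->1 [HIT]
step 4: bank0 1->0 [CONFLICT]
step 5: bank0 0->0 [HIT]
step 6: bank1 1->1 [HIT]
step 7: bank1 1->5 [CONFLICT]
step 8: bank1 5->5 [HIT]
step 9: bank2 10->10 [HIT]
step 10: bank2 10->10 [HIT]
step 11: bank1 5->0 [CONFLICT]
step 12: bank0 0->8 [CONFLICT]
step 13: bank1 0->9 [CONFLICT]
step 14: bank1 9->1 [CONFLICT]
step 15: bank2 10->10 [HIT]

TRACE = E,E,E,H,C,H,H,C,H,H,H,C,C,C,C,H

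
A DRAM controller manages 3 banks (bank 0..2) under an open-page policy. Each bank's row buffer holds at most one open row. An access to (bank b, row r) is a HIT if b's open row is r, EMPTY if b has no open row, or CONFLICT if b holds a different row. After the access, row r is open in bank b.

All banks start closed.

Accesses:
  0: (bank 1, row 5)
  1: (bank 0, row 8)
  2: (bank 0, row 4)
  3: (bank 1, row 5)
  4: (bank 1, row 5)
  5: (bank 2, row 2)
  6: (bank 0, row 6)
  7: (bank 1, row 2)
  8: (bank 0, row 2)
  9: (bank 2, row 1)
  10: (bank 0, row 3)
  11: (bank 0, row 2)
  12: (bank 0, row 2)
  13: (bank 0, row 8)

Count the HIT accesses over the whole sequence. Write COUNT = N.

COUNT = 3

0: bank 1 row 5 — prev None → EMPTY
1: bank 0 row 8 — prev None → EMPTY
2: bank 0 row 4 — prev 8 → CONFLICT
3: bank 1 row 5 — prev 5 → HIT
4: bank 1 row 5 — prev 5 → HIT
5: bank 2 row 2 — prev None → EMPTY
6: bank 0 row 6 — prev 4 → CONFLICT
7: bank 1 row 2 — prev 5 → CONFLICT
8: bank 0 row 2 — prev 6 → CONFLICT
9: bank 2 row 1 — prev 2 → CONFLICT
10: bank 0 row 3 — prev 2 → CONFLICT
11: bank 0 row 2 — prev 3 → CONFLICT
12: bank 0 row 2 — prev 2 → HIT
13: bank 0 row 8 — prev 2 → CONFLICT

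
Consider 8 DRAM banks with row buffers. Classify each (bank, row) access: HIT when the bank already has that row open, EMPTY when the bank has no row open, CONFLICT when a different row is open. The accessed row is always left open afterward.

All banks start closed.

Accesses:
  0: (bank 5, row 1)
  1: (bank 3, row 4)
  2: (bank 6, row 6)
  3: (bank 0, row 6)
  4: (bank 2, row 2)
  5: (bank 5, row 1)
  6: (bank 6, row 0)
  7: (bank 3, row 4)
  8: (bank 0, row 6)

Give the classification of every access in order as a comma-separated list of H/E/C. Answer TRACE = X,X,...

0: bank 5 row 1 — prev None → EMPTY
1: bank 3 row 4 — prev None → EMPTY
2: bank 6 row 6 — prev None → EMPTY
3: bank 0 row 6 — prev None → EMPTY
4: bank 2 row 2 — prev None → EMPTY
5: bank 5 row 1 — prev 1 → HIT
6: bank 6 row 0 — prev 6 → CONFLICT
7: bank 3 row 4 — prev 4 → HIT
8: bank 0 row 6 — prev 6 → HIT

TRACE = E,E,E,E,E,H,C,H,H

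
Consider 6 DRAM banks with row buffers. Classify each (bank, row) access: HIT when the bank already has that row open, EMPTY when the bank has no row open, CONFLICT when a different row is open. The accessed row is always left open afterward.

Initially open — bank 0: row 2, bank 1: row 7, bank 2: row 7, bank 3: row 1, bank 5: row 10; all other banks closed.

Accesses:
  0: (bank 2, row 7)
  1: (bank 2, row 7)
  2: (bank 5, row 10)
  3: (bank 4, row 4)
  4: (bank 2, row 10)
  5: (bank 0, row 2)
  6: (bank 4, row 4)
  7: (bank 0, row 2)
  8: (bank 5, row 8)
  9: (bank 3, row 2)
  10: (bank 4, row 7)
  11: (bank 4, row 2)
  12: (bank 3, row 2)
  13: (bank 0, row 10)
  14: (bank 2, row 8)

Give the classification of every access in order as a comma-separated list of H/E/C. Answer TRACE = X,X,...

TRACE = H,H,H,E,C,H,H,H,C,C,C,C,H,C,C

  [0] b2 r7: had r7 ⇒ H
  [1] b2 r7: had r7 ⇒ H
  [2] b5 r10: had r10 ⇒ H
  [3] b4 r4: no row ⇒ E
  [4] b2 r10: had r7 ⇒ C
  [5] b0 r2: had r2 ⇒ H
  [6] b4 r4: had r4 ⇒ H
  [7] b0 r2: had r2 ⇒ H
  [8] b5 r8: had r10 ⇒ C
  [9] b3 r2: had r1 ⇒ C
  [10] b4 r7: had r4 ⇒ C
  [11] b4 r2: had r7 ⇒ C
  [12] b3 r2: had r2 ⇒ H
  [13] b0 r10: had r2 ⇒ C
  [14] b2 r8: had r10 ⇒ C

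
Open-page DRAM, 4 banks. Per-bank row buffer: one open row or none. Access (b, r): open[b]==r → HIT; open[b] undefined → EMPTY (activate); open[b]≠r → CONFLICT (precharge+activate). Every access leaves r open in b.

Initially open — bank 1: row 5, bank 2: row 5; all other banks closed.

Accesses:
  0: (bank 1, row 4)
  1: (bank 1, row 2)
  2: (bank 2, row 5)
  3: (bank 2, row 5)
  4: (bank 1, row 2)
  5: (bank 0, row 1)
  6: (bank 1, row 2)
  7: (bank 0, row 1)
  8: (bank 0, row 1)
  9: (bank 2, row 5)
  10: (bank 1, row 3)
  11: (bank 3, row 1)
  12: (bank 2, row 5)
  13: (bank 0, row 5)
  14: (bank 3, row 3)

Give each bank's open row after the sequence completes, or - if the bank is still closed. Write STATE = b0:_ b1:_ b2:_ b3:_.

STATE = b0:5 b1:3 b2:5 b3:3

  [0] b1 r4: had r5 ⇒ C
  [1] b1 r2: had r4 ⇒ C
  [2] b2 r5: had r5 ⇒ H
  [3] b2 r5: had r5 ⇒ H
  [4] b1 r2: had r2 ⇒ H
  [5] b0 r1: no row ⇒ E
  [6] b1 r2: had r2 ⇒ H
  [7] b0 r1: had r1 ⇒ H
  [8] b0 r1: had r1 ⇒ H
  [9] b2 r5: had r5 ⇒ H
  [10] b1 r3: had r2 ⇒ C
  [11] b3 r1: no row ⇒ E
  [12] b2 r5: had r5 ⇒ H
  [13] b0 r5: had r1 ⇒ C
  [14] b3 r3: had r1 ⇒ C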